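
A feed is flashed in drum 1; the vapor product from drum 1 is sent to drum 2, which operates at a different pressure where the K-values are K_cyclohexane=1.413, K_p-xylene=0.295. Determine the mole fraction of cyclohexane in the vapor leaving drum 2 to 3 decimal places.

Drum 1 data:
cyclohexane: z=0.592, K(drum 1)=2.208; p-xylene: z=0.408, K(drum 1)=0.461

Drum 1:
Binary case is linear: z₁(K₁−1)(1+ψ₁(K₂−1)) + z₂(K₂−1)(1+ψ₁(K₁−1)) = 0
⇒ ψ₁ = [z₁(K₁−1)+z₂(K₂−1)] / [−(K₁−1)(K₂−1)] = 0.4952/0.6511 = 0.761
Drum-1 compositions:
  cyclohexane: x = 0.309, y = 0.681
  p-xylene: x = 0.691, y = 0.319
Drum-2 feed = drum-1 vapor: z₂ = (0.6812, 0.3188).
Drum 2:
Material balance + equilibrium reduce to Σ zᵢ(Kᵢ−1)/(1+ψ₂(Kᵢ−1)) = 0.
Check two-phase: ΣzᵢKᵢ = 1.057 > 1 and Σzᵢ/Kᵢ = 1.563 > 1, so g(0) = 0.057 > 0 and g(1) = -0.563 < 0.
Binary case is linear: z₁(K₁−1)(1+ψ₂(K₂−1)) + z₂(K₂−1)(1+ψ₂(K₁−1)) = 0
⇒ ψ₂ = [z₁(K₁−1)+z₂(K₂−1)] / [−(K₁−1)(K₂−1)] = 0.0566/0.2912 = 0.194
  cyclohexane: x = 0.631, y = 0.891
  p-xylene: x = 0.369, y = 0.109

y_cyclohexane (drum 2) = 0.891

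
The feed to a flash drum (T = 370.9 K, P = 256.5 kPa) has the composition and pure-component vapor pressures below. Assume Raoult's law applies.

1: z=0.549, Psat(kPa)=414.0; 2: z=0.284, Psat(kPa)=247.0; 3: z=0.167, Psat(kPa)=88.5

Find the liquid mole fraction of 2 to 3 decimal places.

x_2 = 0.292

Raoult's law: Kᵢ = Pᵢˢᵃᵗ/P = Pᵢˢᵃᵗ/256.5.
  K_1 = 414.0/256.5 = 1.61404, K_2 = 247.0/256.5 = 0.96296, K_3 = 88.5/256.5 = 0.34503
Material balance + equilibrium reduce to Σ zᵢ(Kᵢ−1)/(1+β(Kᵢ−1)) = 0.
Feasibility: ΣzᵢKᵢ = 1.217, Σzᵢ/Kᵢ = 1.119 — both > 1, two phases present.
Newton–Raphson from β = 0.56:
  β = 0.560: g = 0.0674, g' = -0.294 → β = 0.789
  β = 0.789: g = -0.0103, g' = -0.401 → β = 0.764
  β = 0.764: g = -0.0002, g' = -0.383 → β = 0.763
Converged at β = 0.763.
Compositions from xᵢ = zᵢ/(1+β(Kᵢ−1)), yᵢ = Kᵢxᵢ:
  1: x = 0.374, y = 0.603
  2: x = 0.292, y = 0.281
  3: x = 0.334, y = 0.115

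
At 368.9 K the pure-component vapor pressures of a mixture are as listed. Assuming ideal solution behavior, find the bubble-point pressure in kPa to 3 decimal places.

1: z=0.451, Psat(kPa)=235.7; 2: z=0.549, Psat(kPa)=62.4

Pbub = 140.558 kPa

At the bubble point ψ → 0, so ΣzᵢKᵢ = 1 with Kᵢ = Pᵢˢᵃᵗ/P ⇒ P = ΣzᵢPᵢˢᵃᵗ.
P = 0.451·235.7 + 0.549·62.4 = 140.558 kPa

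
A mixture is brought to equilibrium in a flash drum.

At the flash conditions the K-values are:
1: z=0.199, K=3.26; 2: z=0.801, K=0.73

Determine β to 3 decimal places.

β = 0.383

Binary case is linear: z₁(K₁−1)(1+β(K₂−1)) + z₂(K₂−1)(1+β(K₁−1)) = 0
⇒ β = [z₁(K₁−1)+z₂(K₂−1)] / [−(K₁−1)(K₂−1)] = 0.2335/0.6102 = 0.383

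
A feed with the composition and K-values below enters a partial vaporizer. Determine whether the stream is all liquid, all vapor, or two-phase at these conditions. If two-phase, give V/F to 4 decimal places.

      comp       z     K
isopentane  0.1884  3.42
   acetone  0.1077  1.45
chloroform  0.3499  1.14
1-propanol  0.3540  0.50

two-phase, V/F = 0.6431

ΣzᵢKᵢ = 1.3764; Σzᵢ/Kᵢ = 1.1443.
Both exceed 1, so a two-phase solution exists.
Material balance + equilibrium reduce to Σ zᵢ(Kᵢ−1)/(1+ψ(Kᵢ−1)) = 0.
Iterate (Newton) starting at ψ = 0.65:
  ψ = 0.6500: g = -0.00263, g' = -0.3797 → ψ = 0.6431
Converged at ψ = 0.6431.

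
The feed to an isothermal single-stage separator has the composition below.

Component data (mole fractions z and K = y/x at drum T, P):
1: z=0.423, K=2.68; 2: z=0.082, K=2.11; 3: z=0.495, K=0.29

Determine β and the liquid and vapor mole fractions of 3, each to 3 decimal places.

β = 0.397, x_3 = 0.689, y_3 = 0.200

Newton–Raphson from β = 0.38:
  β = 0.380: g = 0.0165, g' = -0.963 → β = 0.397
Converged at β = 0.397.
Compositions from xᵢ = zᵢ/(1+β(Kᵢ−1)), yᵢ = Kᵢxᵢ:
  1: x = 0.254, y = 0.680
  2: x = 0.057, y = 0.120
  3: x = 0.689, y = 0.200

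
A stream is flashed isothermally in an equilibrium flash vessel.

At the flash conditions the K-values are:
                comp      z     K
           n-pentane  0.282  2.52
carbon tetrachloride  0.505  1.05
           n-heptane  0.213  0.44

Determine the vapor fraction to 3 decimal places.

Newton–Raphson from ψ = 0.5:
  ψ = 0.500: g = 0.1025, g' = -0.340 → ψ = 0.801
  ψ = 0.801: g = 0.0012, g' = -0.353 → ψ = 0.805
Converged at ψ = 0.805.

ψ = 0.805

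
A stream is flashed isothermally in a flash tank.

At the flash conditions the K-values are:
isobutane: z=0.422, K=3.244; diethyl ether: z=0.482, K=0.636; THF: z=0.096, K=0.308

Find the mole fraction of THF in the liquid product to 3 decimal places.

x_THF = 0.188

Rachford–Rice: g(V/F) = Σ zᵢ(Kᵢ−1)/(1+V/F(Kᵢ−1)) = 0.
Check two-phase: ΣzᵢKᵢ = 1.705 > 1 and Σzᵢ/Kᵢ = 1.200 > 1, so g(0) = 0.705 > 0 and g(1) = -0.200 < 0.
Iterate (Newton) starting at V/F = 0.5:
  V/F = 0.500: g = 0.1302, g' = -0.675 → V/F = 0.693
  V/F = 0.693: g = 0.0084, g' = -0.609 → V/F = 0.707
Converged at V/F = 0.707.
Compositions from xᵢ = zᵢ/(1+V/F(Kᵢ−1)), yᵢ = Kᵢxᵢ:
  isobutane: x = 0.163, y = 0.529
  diethyl ether: x = 0.649, y = 0.413
  THF: x = 0.188, y = 0.058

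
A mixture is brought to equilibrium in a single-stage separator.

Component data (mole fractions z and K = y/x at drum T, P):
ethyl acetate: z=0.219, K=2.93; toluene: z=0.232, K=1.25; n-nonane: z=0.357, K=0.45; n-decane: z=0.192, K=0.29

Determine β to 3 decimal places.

β = 0.173

Newton–Raphson from β = 0.51:
  β = 0.510: g = -0.2222, g' = -0.665 → β = 0.176
  β = 0.176: g = -0.0021, g' = -0.727 → β = 0.173
Converged at β = 0.173.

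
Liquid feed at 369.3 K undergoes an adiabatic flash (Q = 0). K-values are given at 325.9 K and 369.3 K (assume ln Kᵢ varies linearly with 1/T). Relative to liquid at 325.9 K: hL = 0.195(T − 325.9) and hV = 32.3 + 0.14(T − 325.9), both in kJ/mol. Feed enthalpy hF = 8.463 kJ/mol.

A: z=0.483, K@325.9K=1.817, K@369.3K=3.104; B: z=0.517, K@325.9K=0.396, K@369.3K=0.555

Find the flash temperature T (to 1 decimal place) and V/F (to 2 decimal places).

T = 329.3 K, V/F = 0.24

Adiabatic flash: solve Rachford–Rice at each trial T, then check hF = ψ·hV(T) + (1−ψ)·hL(T).
  T = 325.9 K: K = (1.817, 0.396), RR gives ψ = 0.167, H_out = 5.390 kJ/mol
  T = 369.3 K: K = (3.104, 0.555), RR gives ψ = 0.840, H_out = 33.580 kJ/mol
  T = 347.6 K: K = (2.415, 0.474), RR gives ψ = 0.552, H_out = 21.416 kJ/mol
  T = 336.8 K: K = (2.106, 0.435), RR gives ψ = 0.387, H_out = 14.383 kJ/mol
  T = 331.4 K: K = (1.960, 0.415), RR gives ψ = 0.287, H_out = 10.269 kJ/mol
  T = 328.6 K: K = (1.886, 0.405), RR gives ψ = 0.229, H_out = 7.892 kJ/mol
  T = 330.0 K: K = (1.923, 0.410), RR gives ψ = 0.259, H_out = 9.105 kJ/mol
Linear interpolation between T = 328.6 (H_out = 7.892) and T = 330.0 (H_out = 9.105) on hF = 8.463 gives T ≈ 329.3 K, at which ψ = 0.24.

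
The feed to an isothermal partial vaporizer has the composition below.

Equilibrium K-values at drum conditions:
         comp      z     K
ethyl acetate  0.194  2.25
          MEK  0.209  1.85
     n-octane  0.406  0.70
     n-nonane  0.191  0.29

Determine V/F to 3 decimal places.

Material balance + equilibrium reduce to Σ zᵢ(Kᵢ−1)/(1+V/F(Kᵢ−1)) = 0.
g(0) = ΣzᵢKᵢ − 1 = 0.163 and g(1) = 1 − Σzᵢ/Kᵢ = -0.438, so a root lies in (0, 1).
Iterate (Newton) starting at V/F = 0.45:
  V/F = 0.450: g = -0.0564, g' = -0.460 → V/F = 0.327
  V/F = 0.327: g = -0.0007, g' = -0.453 → V/F = 0.326
Converged at V/F = 0.326.

V/F = 0.326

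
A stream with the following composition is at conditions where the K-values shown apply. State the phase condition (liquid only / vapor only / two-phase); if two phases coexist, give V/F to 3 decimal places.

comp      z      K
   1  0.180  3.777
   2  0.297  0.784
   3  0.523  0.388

two-phase, V/F = 0.086

ΣzᵢKᵢ = 1.116; Σzᵢ/Kᵢ = 1.774.
Both exceed 1, so a two-phase solution exists.
Rachford–Rice: g(ψ) = Σ zᵢ(Kᵢ−1)/(1+ψ(Kᵢ−1)) = 0.
Newton iteration, ψ⁰ = 0.31:
  ψ = 0.310: g = -0.1952, g' = -0.715 → ψ = 0.037
  ψ = 0.037: g = 0.0610, g' = -1.360 → ψ = 0.082
  ψ = 0.082: g = 0.0049, g' = -1.153 → ψ = 0.086
Converged at ψ = 0.086.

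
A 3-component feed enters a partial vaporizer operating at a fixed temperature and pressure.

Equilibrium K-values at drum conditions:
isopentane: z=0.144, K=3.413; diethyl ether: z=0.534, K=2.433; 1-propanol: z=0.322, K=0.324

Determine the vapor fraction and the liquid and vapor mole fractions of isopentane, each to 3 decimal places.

Let ψ = V/F and solve Σ zᵢ(Kᵢ−1)/(1+ψ(Kᵢ−1)) = 0.
g(0) = ΣzᵢKᵢ − 1 = 0.895 and g(1) = 1 − Σzᵢ/Kᵢ = -0.256, so a root lies in (0, 1).
Iterate (Newton) starting at ψ = 0.53:
  ψ = 0.530: g = 0.2482, g' = -0.873 → ψ = 0.814
  ψ = 0.814: g = -0.0139, g' = -1.057 → ψ = 0.801
Converged at ψ = 0.801.
Compositions from xᵢ = zᵢ/(1+ψ(Kᵢ−1)), yᵢ = Kᵢxᵢ:
  isopentane: x = 0.049, y = 0.168
  diethyl ether: x = 0.249, y = 0.605
  1-propanol: x = 0.702, y = 0.228

ψ = 0.801, x_isopentane = 0.049, y_isopentane = 0.168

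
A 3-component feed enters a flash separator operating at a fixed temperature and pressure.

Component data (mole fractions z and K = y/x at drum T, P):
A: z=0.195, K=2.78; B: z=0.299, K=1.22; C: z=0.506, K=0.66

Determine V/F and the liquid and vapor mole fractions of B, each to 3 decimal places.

Rachford–Rice: g(V/F) = Σ zᵢ(Kᵢ−1)/(1+V/F(Kᵢ−1)) = 0.
g(0) = ΣzᵢKᵢ − 1 = 0.241 and g(1) = 1 − Σzᵢ/Kᵢ = -0.082, so a root lies in (0, 1).
Iterate (Newton) starting at V/F = 0.31:
  V/F = 0.310: g = 0.0929, g' = -0.342 → V/F = 0.582
  V/F = 0.582: g = 0.0144, g' = -0.251 → V/F = 0.639
  V/F = 0.639: g = 0.0003, g' = -0.242 → V/F = 0.640
Converged at V/F = 0.640.
Compositions from xᵢ = zᵢ/(1+V/F(Kᵢ−1)), yᵢ = Kᵢxᵢ:
  A: x = 0.091, y = 0.253
  B: x = 0.262, y = 0.320
  C: x = 0.647, y = 0.427

V/F = 0.640, x_B = 0.262, y_B = 0.320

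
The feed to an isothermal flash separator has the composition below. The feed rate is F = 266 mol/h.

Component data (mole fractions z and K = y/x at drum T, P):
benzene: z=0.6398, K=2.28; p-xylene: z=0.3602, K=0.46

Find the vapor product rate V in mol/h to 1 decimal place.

V = 240.3 mol/h

Iterate (Newton) starting at V/F = 0.5:
  V/F = 0.5000: g = 0.23291, g' = -0.5868 → V/F = 0.8969
  V/F = 0.8969: g = 0.00407, g' = -0.6222 → V/F = 0.9034
Converged at V/F = 0.9034.
Then V = V/F·F = 0.9034·266 = 240.3 mol/h and L = F − V = 25.7 mol/h.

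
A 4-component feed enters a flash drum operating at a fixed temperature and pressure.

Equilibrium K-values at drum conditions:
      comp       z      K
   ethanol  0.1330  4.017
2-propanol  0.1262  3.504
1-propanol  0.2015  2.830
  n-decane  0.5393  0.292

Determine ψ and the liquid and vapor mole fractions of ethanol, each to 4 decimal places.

ψ = 0.4167, x_ethanol = 0.0589, y_ethanol = 0.2367

Material balance + equilibrium reduce to Σ zᵢ(Kᵢ−1)/(1+ψ(Kᵢ−1)) = 0.
Feasibility: ΣzᵢKᵢ = 1.7042, Σzᵢ/Kᵢ = 1.9872 — both > 1, two phases present.
Newton–Raphson from ψ = 0.5:
  ψ = 0.5000: g = -0.09822, g' = -1.1802 → ψ = 0.4168
  ψ = 0.4168: g = -0.00008, g' = -1.1882 → ψ = 0.4167
Converged at ψ = 0.4167.
Compositions from xᵢ = zᵢ/(1+ψ(Kᵢ−1)), yᵢ = Kᵢxᵢ:
  ethanol: x = 0.0589, y = 0.2367
  2-propanol: x = 0.0618, y = 0.2164
  1-propanol: x = 0.1143, y = 0.3235
  n-decane: x = 0.7650, y = 0.2234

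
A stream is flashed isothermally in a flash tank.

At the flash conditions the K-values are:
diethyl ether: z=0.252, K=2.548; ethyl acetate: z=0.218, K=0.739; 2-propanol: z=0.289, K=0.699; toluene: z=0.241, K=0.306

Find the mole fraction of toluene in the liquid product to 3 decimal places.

Material balance + equilibrium reduce to Σ zᵢ(Kᵢ−1)/(1+V/F(Kᵢ−1)) = 0.
Feasibility: ΣzᵢKᵢ = 1.079, Σzᵢ/Kᵢ = 1.595 — both > 1, two phases present.
Newton–Raphson from V/F = 0.5:
  V/F = 0.500: g = -0.2041, g' = -0.520 → V/F = 0.108
  V/F = 0.108: g = 0.0052, g' = -0.623 → V/F = 0.116
Converged at V/F = 0.116.
Compositions from xᵢ = zᵢ/(1+V/F(Kᵢ−1)), yᵢ = Kᵢxᵢ:
  diethyl ether: x = 0.214, y = 0.544
  ethyl acetate: x = 0.225, y = 0.166
  2-propanol: x = 0.299, y = 0.209
  toluene: x = 0.262, y = 0.080

x_toluene = 0.262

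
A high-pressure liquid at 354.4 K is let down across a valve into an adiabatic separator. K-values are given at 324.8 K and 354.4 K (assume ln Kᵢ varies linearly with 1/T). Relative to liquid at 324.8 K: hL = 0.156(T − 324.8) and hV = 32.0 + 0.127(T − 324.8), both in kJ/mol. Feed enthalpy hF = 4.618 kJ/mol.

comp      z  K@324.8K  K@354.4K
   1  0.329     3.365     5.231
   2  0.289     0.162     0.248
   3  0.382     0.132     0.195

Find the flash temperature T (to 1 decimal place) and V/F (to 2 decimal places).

Adiabatic flash: solve Rachford–Rice at each trial T, then check hF = ψ·hV(T) + (1−ψ)·hL(T).
  T = 324.8 K: K = (3.365, 0.162, 0.132), RR gives ψ = 0.101, H_out = 3.233 kJ/mol
  T = 354.4 K: K = (5.231, 0.248, 0.195), RR gives ψ = 0.262, H_out = 12.774 kJ/mol
  T = 339.6 K: K = (4.236, 0.202, 0.162), RR gives ψ = 0.193, H_out = 8.416 kJ/mol
  T = 332.2 K: K = (3.785, 0.181, 0.146), RR gives ψ = 0.151, H_out = 5.968 kJ/mol
  T = 328.5 K: K = (3.571, 0.172, 0.139), RR gives ψ = 0.128, H_out = 4.644 kJ/mol
  T = 326.6 K: K = (3.464, 0.167, 0.135), RR gives ψ = 0.114, H_out = 3.931 kJ/mol
Linear interpolation between T = 326.6 (H_out = 3.931) and T = 328.5 (H_out = 4.644) on hF = 4.618 gives T ≈ 328.4 K, at which ψ = 0.13.

T = 328.4 K, V/F = 0.13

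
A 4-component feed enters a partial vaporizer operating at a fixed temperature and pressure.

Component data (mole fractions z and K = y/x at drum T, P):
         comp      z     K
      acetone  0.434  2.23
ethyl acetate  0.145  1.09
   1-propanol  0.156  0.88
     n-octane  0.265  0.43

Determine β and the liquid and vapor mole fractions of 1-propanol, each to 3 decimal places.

Newton iteration, β⁰ = 0.5:
  β = 0.500: g = 0.1119, g' = -0.424 → β = 0.764
  β = 0.764: g = -0.0007, g' = -0.448 → β = 0.762
Converged at β = 0.762.
Compositions from xᵢ = zᵢ/(1+β(Kᵢ−1)), yᵢ = Kᵢxᵢ:
  acetone: x = 0.224, y = 0.499
  ethyl acetate: x = 0.136, y = 0.148
  1-propanol: x = 0.172, y = 0.151
  n-octane: x = 0.469, y = 0.202

β = 0.762, x_1-propanol = 0.172, y_1-propanol = 0.151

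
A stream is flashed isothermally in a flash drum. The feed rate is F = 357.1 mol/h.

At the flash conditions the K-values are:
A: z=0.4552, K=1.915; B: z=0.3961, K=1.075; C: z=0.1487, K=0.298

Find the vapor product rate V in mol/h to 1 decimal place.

Let ψ = V/F and solve Σ zᵢ(Kᵢ−1)/(1+ψ(Kᵢ−1)) = 0.
g(0) = ΣzᵢKᵢ − 1 = 0.3418 and g(1) = 1 − Σzᵢ/Kᵢ = -0.1052, so a root lies in (0, 1).
Iterate (Newton) starting at ψ = 0.5:
  ψ = 0.5000: g = 0.15356, g' = -0.3555 → ψ = 0.9320
  ψ = 0.9320: g = -0.04937, g' = -0.7260 → ψ = 0.8640
  ψ = 0.8640: g = -0.00479, g' = -0.5942 → ψ = 0.8559
Converged at ψ = 0.8559.
Then V = ψ·F = 0.8559·357.1 = 305.6 mol/h and L = F − V = 51.5 mol/h.

V = 305.6 mol/h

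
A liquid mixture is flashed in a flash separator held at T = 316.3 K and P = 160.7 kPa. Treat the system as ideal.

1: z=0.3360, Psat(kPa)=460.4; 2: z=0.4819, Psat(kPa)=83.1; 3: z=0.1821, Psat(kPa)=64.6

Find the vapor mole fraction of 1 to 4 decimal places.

y_1 = 0.6203

Raoult's law: Kᵢ = Pᵢˢᵃᵗ/P = Pᵢˢᵃᵗ/160.7.
  K_1 = 460.4/160.7 = 2.864966, K_2 = 83.1/160.7 = 0.517113, K_3 = 64.6/160.7 = 0.401991
Let β = V/F and solve Σ zᵢ(Kᵢ−1)/(1+β(Kᵢ−1)) = 0.
g(0) = ΣzᵢKᵢ − 1 = 0.2850 and g(1) = 1 − Σzᵢ/Kᵢ = -0.5022, so a root lies in (0, 1).
Iterate (Newton) starting at β = 0.5:
  β = 0.5000: g = -0.13786, g' = -0.6407 → β = 0.2848
  β = 0.2848: g = 0.00816, g' = -0.7441 → β = 0.2958
  β = 0.2958: g = 0.00005, g' = -0.7344 → β = 0.2959
Converged at β = 0.2959.
Compositions from xᵢ = zᵢ/(1+β(Kᵢ−1)), yᵢ = Kᵢxᵢ:
  1: x = 0.2165, y = 0.6203
  2: x = 0.5622, y = 0.2907
  3: x = 0.2212, y = 0.0889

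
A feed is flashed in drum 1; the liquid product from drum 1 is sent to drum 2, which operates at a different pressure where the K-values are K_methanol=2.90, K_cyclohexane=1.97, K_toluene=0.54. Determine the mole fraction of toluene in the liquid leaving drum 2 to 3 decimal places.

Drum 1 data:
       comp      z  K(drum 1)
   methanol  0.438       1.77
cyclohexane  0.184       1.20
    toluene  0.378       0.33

Drum 1:
Rachford–Rice: g(ψ₁) = Σ zᵢ(Kᵢ−1)/(1+ψ₁(Kᵢ−1)) = 0.
g(0) = ΣzᵢKᵢ − 1 = 0.121 and g(1) = 1 − Σzᵢ/Kᵢ = -0.546, so a root lies in (0, 1).
Newton–Raphson from ψ₁ = 0.5:
  ψ₁ = 0.500: g = -0.1039, g' = -0.525 → ψ₁ = 0.302
  ψ₁ = 0.302: g = -0.0093, g' = -0.444 → ψ₁ = 0.281
Converged at ψ₁ = 0.281.
Drum-1 compositions:
  methanol: x = 0.360, y = 0.637
  cyclohexane: x = 0.174, y = 0.209
  toluene: x = 0.466, y = 0.154
Drum-2 feed = drum-1 liquid: z₂ = (0.3600, 0.1742, 0.4658).
Drum 2:
Material balance + equilibrium reduce to Σ zᵢ(Kᵢ−1)/(1+ψ₂(Kᵢ−1)) = 0.
Feasibility: ΣzᵢKᵢ = 1.639, Σzᵢ/Kᵢ = 1.075 — both > 1, two phases present.
Iterate (Newton) starting at ψ₂ = 0.5:
  ψ₂ = 0.500: g = 0.1863, g' = -0.582 → ψ₂ = 0.820
  ψ₂ = 0.820: g = 0.0175, g' = -0.504 → ψ₂ = 0.855
Converged at ψ₂ = 0.855.
  methanol: x = 0.137, y = 0.398
  cyclohexane: x = 0.095, y = 0.188
  toluene: x = 0.768, y = 0.414

x_toluene (drum 2) = 0.768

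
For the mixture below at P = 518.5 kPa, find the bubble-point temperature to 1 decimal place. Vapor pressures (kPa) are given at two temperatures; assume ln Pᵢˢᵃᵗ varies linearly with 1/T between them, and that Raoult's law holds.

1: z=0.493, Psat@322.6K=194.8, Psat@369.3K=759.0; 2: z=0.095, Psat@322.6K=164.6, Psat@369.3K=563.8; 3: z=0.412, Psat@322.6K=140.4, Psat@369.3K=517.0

Bubble-point temperature: ΣzᵢPᵢˢᵃᵗ(T) = P. Interpolate ln Pᵢˢᵃᵗ = aᵢ + bᵢ/T.
  T = 322.6 K: ΣzᵢPᵢˢᵃᵗ = 169.52 kPa
  T = 369.3 K: ΣzᵢPᵢˢᵃᵗ = 640.75 kPa
  T = 346.0 K: ΣzᵢPᵢˢᵃᵗ = 345.12 kPa
  T = 357.6 K: ΣzᵢPᵢˢᵃᵗ = 474.36 kPa
  T = 363.5 K: ΣzᵢPᵢˢᵃᵗ = 553.36 kPa
  T = 360.6 K: ΣzᵢPᵢˢᵃᵗ = 513.33 kPa
Interpolating between 360.6 K and 363.5 K gives T ≈ 361.0 K.

T = 361.0 K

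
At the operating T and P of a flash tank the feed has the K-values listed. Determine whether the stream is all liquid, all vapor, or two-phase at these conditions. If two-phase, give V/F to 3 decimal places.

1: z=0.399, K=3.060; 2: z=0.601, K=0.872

all vapor

ΣzᵢKᵢ = 1.745; Σzᵢ/Kᵢ = 0.820.
Since Σzᵢ/Kᵢ < 1 the mixture is above its dew point — single vapor phase.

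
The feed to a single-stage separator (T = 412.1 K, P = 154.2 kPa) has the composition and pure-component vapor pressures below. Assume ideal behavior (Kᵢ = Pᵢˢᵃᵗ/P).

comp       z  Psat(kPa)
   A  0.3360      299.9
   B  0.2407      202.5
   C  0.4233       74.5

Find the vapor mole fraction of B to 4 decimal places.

y_B = 0.2763

Raoult's law: Kᵢ = Pᵢˢᵃᵗ/P = Pᵢˢᵃᵗ/154.2.
  K_A = 299.9/154.2 = 1.944877, K_B = 202.5/154.2 = 1.313230, K_C = 74.5/154.2 = 0.483139
Let β = V/F and solve Σ zᵢ(Kᵢ−1)/(1+β(Kᵢ−1)) = 0.
Check two-phase: ΣzᵢKᵢ = 1.1741 > 1 and Σzᵢ/Kᵢ = 1.2322 > 1, so g(0) = 0.1741 > 0 and g(1) = -0.2322 < 0.
Newton–Raphson from β = 0.47:
  β = 0.4700: g = -0.00342, g' = -0.3591 → β = 0.4605
Converged at β = 0.4605.
Compositions from xᵢ = zᵢ/(1+β(Kᵢ−1)), yᵢ = Kᵢxᵢ:
  A: x = 0.2341, y = 0.4554
  B: x = 0.2104, y = 0.2763
  C: x = 0.5555, y = 0.2684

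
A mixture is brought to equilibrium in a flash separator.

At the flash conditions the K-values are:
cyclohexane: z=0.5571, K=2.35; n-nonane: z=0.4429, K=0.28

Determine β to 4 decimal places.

Rachford–Rice: g(β) = Σ zᵢ(Kᵢ−1)/(1+β(Kᵢ−1)) = 0.
Check two-phase: ΣzᵢKᵢ = 1.4332 > 1 and Σzᵢ/Kᵢ = 1.8188 > 1, so g(0) = 0.4332 > 0 and g(1) = -0.8188 < 0.
Binary case is linear: z₁(K₁−1)(1+β(K₂−1)) + z₂(K₂−1)(1+β(K₁−1)) = 0
⇒ β = [z₁(K₁−1)+z₂(K₂−1)] / [−(K₁−1)(K₂−1)] = 0.43320/0.97200 = 0.4457

β = 0.4457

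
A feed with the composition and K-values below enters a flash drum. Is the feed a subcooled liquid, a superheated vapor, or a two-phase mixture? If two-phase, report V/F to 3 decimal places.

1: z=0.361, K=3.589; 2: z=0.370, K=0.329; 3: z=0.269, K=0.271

ΣzᵢKᵢ = 1.490; Σzᵢ/Kᵢ = 2.218.
Both exceed 1, so a two-phase solution exists.
Material balance + equilibrium reduce to Σ zᵢ(Kᵢ−1)/(1+ψ(Kᵢ−1)) = 0.
Newton iteration, ψ⁰ = 0.65:
  ψ = 0.650: g = -0.4646, g' = -1.377 → ψ = 0.312
  ψ = 0.312: g = -0.0514, g' = -1.246 → ψ = 0.271
  ψ = 0.271: g = 0.0012, g' = -1.306 → ψ = 0.272
Converged at ψ = 0.272.

two-phase, V/F = 0.272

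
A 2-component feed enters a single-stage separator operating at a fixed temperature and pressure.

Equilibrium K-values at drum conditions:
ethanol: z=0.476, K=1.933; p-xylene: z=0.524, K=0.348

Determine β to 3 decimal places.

β = 0.168

Rachford–Rice: g(β) = Σ zᵢ(Kᵢ−1)/(1+β(Kᵢ−1)) = 0.
Feasibility: ΣzᵢKᵢ = 1.102, Σzᵢ/Kᵢ = 1.752 — both > 1, two phases present.
Binary case is linear: z₁(K₁−1)(1+β(K₂−1)) + z₂(K₂−1)(1+β(K₁−1)) = 0
⇒ β = [z₁(K₁−1)+z₂(K₂−1)] / [−(K₁−1)(K₂−1)] = 0.1025/0.6083 = 0.168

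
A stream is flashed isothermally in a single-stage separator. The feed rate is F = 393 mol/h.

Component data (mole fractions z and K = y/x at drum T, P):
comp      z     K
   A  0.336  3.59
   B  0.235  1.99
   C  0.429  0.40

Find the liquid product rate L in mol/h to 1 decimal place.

Rachford–Rice: g(ψ) = Σ zᵢ(Kᵢ−1)/(1+ψ(Kᵢ−1)) = 0.
g(0) = ΣzᵢKᵢ − 1 = 0.845 and g(1) = 1 − Σzᵢ/Kᵢ = -0.284, so a root lies in (0, 1).
Iterate (Newton) starting at ψ = 0.34:
  ψ = 0.340: g = 0.3134, g' = -1.010 → ψ = 0.650
  ψ = 0.650: g = 0.0436, g' = -0.813 → ψ = 0.704
Converged at ψ = 0.704.
Then V = ψ·F = 0.7036·393 = 276.5 mol/h and L = F − V = 116.5 mol/h.

L = 116.5 mol/h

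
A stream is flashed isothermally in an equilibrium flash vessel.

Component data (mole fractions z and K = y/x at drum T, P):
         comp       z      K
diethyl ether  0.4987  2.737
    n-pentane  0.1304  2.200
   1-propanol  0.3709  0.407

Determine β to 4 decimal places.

Let β = V/F and solve Σ zᵢ(Kᵢ−1)/(1+β(Kᵢ−1)) = 0.
Check two-phase: ΣzᵢKᵢ = 1.8028 > 1 and Σzᵢ/Kᵢ = 1.1528 > 1, so g(0) = 0.8028 > 0 and g(1) = -0.1528 < 0.
Newton iteration, β⁰ = 0.64:
  β = 0.6400: g = 0.14425, g' = -0.7363 → β = 0.8359
  β = 0.8359: g = -0.00473, g' = -0.8099 → β = 0.8301
Converged at β = 0.8301.

β = 0.8301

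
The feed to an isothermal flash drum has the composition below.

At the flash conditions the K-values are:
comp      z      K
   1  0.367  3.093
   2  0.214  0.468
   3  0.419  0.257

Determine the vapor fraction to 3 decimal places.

ψ = 0.242

Newton iteration, ψ⁰ = 0.67:
  ψ = 0.670: g = -0.4771, g' = -1.342 → ψ = 0.315
  ψ = 0.315: g = -0.0798, g' = -1.066 → ψ = 0.240
  ψ = 0.240: g = 0.0023, g' = -1.135 → ψ = 0.242
Converged at ψ = 0.242.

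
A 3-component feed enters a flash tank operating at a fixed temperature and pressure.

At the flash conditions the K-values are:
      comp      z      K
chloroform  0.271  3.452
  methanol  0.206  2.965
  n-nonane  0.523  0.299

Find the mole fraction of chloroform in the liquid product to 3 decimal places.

x_chloroform = 0.129

Material balance + equilibrium reduce to Σ zᵢ(Kᵢ−1)/(1+ψ(Kᵢ−1)) = 0.
g(0) = ΣzᵢKᵢ − 1 = 0.703 and g(1) = 1 − Σzᵢ/Kᵢ = -0.897, so a root lies in (0, 1).
Iterate (Newton) starting at ψ = 0.5:
  ψ = 0.500: g = -0.0618, g' = -1.140 → ψ = 0.446
Converged at ψ = 0.446.
Compositions from xᵢ = zᵢ/(1+ψ(Kᵢ−1)), yᵢ = Kᵢxᵢ:
  chloroform: x = 0.129, y = 0.447
  methanol: x = 0.110, y = 0.326
  n-nonane: x = 0.761, y = 0.227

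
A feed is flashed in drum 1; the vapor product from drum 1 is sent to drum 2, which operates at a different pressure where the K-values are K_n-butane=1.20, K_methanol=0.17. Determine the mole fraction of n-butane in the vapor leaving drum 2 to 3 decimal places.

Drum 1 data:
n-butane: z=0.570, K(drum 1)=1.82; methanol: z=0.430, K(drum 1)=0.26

y_n-butane (drum 2) = 0.967

Drum 1:
Let ψ₁ = V/F and solve Σ zᵢ(Kᵢ−1)/(1+ψ₁(Kᵢ−1)) = 0.
Feasibility: ΣzᵢKᵢ = 1.149, Σzᵢ/Kᵢ = 1.967 — both > 1, two phases present.
Newton–Raphson from ψ₁ = 0.5:
  ψ₁ = 0.500: g = -0.1736, g' = -0.786 → ψ₁ = 0.279
  ψ₁ = 0.279: g = -0.0207, g' = -0.628 → ψ₁ = 0.246
Converged at ψ₁ = 0.246.
Drum-1 compositions:
  n-butane: x = 0.474, y = 0.863
  methanol: x = 0.526, y = 0.137
Drum-2 feed = drum-1 vapor: z₂ = (0.8633, 0.1367).
Drum 2:
Binary case is linear: z₁(K₁−1)(1+ψ₂(K₂−1)) + z₂(K₂−1)(1+ψ₂(K₁−1)) = 0
⇒ ψ₂ = [z₁(K₁−1)+z₂(K₂−1)] / [−(K₁−1)(K₂−1)] = 0.0592/0.1660 = 0.357
  n-butane: x = 0.806, y = 0.967
  methanol: x = 0.194, y = 0.033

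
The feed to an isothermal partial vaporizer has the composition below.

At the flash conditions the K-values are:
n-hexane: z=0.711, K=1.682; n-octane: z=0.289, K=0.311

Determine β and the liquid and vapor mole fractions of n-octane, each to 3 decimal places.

β = 0.608, x_n-octane = 0.497, y_n-octane = 0.155

Rachford–Rice: g(β) = Σ zᵢ(Kᵢ−1)/(1+β(Kᵢ−1)) = 0.
Feasibility: ΣzᵢKᵢ = 1.286, Σzᵢ/Kᵢ = 1.352 — both > 1, two phases present.
Iterate (Newton) starting at β = 0.5:
  β = 0.500: g = 0.0578, g' = -0.503 → β = 0.615
  β = 0.615: g = -0.0039, g' = -0.577 → β = 0.608
Converged at β = 0.608.
Compositions from xᵢ = zᵢ/(1+β(Kᵢ−1)), yᵢ = Kᵢxᵢ:
  n-hexane: x = 0.503, y = 0.845
  n-octane: x = 0.497, y = 0.155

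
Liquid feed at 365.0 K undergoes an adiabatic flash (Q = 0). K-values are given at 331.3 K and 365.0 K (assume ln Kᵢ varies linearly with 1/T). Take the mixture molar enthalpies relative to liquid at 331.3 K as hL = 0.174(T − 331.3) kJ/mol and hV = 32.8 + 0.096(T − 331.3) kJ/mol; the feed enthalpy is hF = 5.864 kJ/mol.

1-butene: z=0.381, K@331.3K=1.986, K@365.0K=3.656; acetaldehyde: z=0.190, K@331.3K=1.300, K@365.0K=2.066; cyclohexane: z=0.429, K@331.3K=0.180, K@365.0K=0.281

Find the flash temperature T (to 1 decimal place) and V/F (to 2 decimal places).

Adiabatic flash: solve Rachford–Rice at each trial T, then check hF = ψ·hV(T) + (1−ψ)·hL(T).
  T = 331.3 K: K = (1.986, 1.300, 0.180), RR gives ψ = 0.121, H_out = 3.974 kJ/mol
  T = 365.0 K: K = (3.656, 2.066, 0.281), RR gives ψ = 0.575, H_out = 23.216 kJ/mol
  T = 348.1 K: K = (2.732, 1.656, 0.227), RR gives ψ = 0.409, H_out = 15.797 kJ/mol
  T = 339.7 K: K = (2.339, 1.472, 0.203), RR gives ψ = 0.292, H_out = 10.837 kJ/mol
  T = 335.5 K: K = (2.157, 1.384, 0.191), RR gives ψ = 0.216, H_out = 7.734 kJ/mol
  T = 333.4 K: K = (2.070, 1.342, 0.186), RR gives ψ = 0.171, H_out = 5.953 kJ/mol
Linear interpolation between T = 331.3 (H_out = 3.974) and T = 333.4 (H_out = 5.953) on hF = 5.864 gives T ≈ 333.3 K, at which ψ = 0.17.

T = 333.3 K, V/F = 0.17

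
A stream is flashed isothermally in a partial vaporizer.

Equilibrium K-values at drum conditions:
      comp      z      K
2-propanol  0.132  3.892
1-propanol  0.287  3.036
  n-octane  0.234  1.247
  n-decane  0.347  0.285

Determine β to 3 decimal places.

Let β = V/F and solve Σ zᵢ(Kᵢ−1)/(1+β(Kᵢ−1)) = 0.
Check two-phase: ΣzᵢKᵢ = 1.776 > 1 and Σzᵢ/Kᵢ = 1.534 > 1, so g(0) = 0.776 > 0 and g(1) = -0.534 < 0.
Newton–Raphson from β = 0.5:
  β = 0.500: g = 0.1109, g' = -0.918 → β = 0.621
  β = 0.621: g = -0.0014, g' = -0.958 → β = 0.619
Converged at β = 0.619.

β = 0.619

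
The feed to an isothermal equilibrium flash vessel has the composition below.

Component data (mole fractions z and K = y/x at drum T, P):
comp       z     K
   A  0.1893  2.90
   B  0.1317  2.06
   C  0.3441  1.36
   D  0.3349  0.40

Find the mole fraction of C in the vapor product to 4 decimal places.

y_C = 0.3763

Let β = V/F and solve Σ zᵢ(Kᵢ−1)/(1+β(Kᵢ−1)) = 0.
g(0) = ΣzᵢKᵢ − 1 = 0.4222 and g(1) = 1 − Σzᵢ/Kᵢ = -0.2195, so a root lies in (0, 1).
Newton–Raphson from β = 0.5:
  β = 0.5000: g = 0.09361, g' = -0.5210 → β = 0.6797
  β = 0.6797: g = -0.00168, g' = -0.5527 → β = 0.6766
Converged at β = 0.6766.
Compositions from xᵢ = zᵢ/(1+β(Kᵢ−1)), yᵢ = Kᵢxᵢ:
  A: x = 0.0828, y = 0.2402
  B: x = 0.0767, y = 0.1580
  C: x = 0.2767, y = 0.3763
  D: x = 0.5638, y = 0.2255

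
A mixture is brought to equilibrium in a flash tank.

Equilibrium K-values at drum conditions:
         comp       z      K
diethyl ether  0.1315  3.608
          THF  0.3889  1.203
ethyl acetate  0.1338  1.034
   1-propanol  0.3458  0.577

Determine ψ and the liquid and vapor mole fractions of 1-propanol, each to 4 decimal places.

Let ψ = V/F and solve Σ zᵢ(Kᵢ−1)/(1+ψ(Kᵢ−1)) = 0.
Feasibility: ΣzᵢKᵢ = 1.2802, Σzᵢ/Kᵢ = 1.0884 — both > 1, two phases present.
Newton–Raphson from ψ = 0.5:
  ψ = 0.5000: g = 0.03949, g' = -0.2814 → ψ = 0.6403
  ψ = 0.6403: g = 0.00215, g' = -0.2545 → ψ = 0.6488
Converged at ψ = 0.6488.
Compositions from xᵢ = zᵢ/(1+ψ(Kᵢ−1)), yᵢ = Kᵢxᵢ:
  diethyl ether: x = 0.0488, y = 0.1762
  THF: x = 0.3436, y = 0.4134
  ethyl acetate: x = 0.1309, y = 0.1354
  1-propanol: x = 0.4766, y = 0.2750

ψ = 0.6488, x_1-propanol = 0.4766, y_1-propanol = 0.2750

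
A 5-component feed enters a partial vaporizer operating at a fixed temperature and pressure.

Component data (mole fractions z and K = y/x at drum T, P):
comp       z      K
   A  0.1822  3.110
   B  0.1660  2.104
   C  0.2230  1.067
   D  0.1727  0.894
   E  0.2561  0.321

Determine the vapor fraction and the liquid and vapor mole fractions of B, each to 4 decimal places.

Newton–Raphson from ψ = 0.5:
  ψ = 0.5000: g = 0.03701, g' = -0.5498 → ψ = 0.5673
  ψ = 0.5673: g = -0.00026, g' = -0.5601 → ψ = 0.5668
Converged at ψ = 0.5668.
Compositions from xᵢ = zᵢ/(1+ψ(Kᵢ−1)), yᵢ = Kᵢxᵢ:
  A: x = 0.0830, y = 0.2580
  B: x = 0.1021, y = 0.2148
  C: x = 0.2148, y = 0.2292
  D: x = 0.1837, y = 0.1643
  E: x = 0.4163, y = 0.1336

ψ = 0.5668, x_B = 0.1021, y_B = 0.2148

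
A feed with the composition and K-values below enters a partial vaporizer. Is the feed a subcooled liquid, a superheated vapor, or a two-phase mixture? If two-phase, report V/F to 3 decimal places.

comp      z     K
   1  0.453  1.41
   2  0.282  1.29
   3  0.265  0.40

two-phase, V/F = 0.494

ΣzᵢKᵢ = 1.109; Σzᵢ/Kᵢ = 1.202.
Both exceed 1, so a two-phase solution exists.
Iterate (Newton) starting at ψ = 0.5:
  ψ = 0.500: g = -0.0016, g' = -0.265 → ψ = 0.494
Converged at ψ = 0.494.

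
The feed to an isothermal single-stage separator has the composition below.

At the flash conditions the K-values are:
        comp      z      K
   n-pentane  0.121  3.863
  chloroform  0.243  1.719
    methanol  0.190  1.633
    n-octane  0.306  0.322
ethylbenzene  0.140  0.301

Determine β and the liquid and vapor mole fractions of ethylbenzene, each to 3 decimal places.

Let β = V/F and solve Σ zᵢ(Kᵢ−1)/(1+β(Kᵢ−1)) = 0.
Check two-phase: ΣzᵢKᵢ = 1.336 > 1 and Σzᵢ/Kᵢ = 1.704 > 1, so g(0) = 0.336 > 0 and g(1) = -0.704 < 0.
Newton iteration, β⁰ = 0.5:
  β = 0.500: g = -0.1020, g' = -0.763 → β = 0.366
  β = 0.366: g = -0.0026, g' = -0.738 → β = 0.363
Converged at β = 0.363.
Compositions from xᵢ = zᵢ/(1+β(Kᵢ−1)), yᵢ = Kᵢxᵢ:
  n-pentane: x = 0.059, y = 0.229
  chloroform: x = 0.193, y = 0.331
  methanol: x = 0.155, y = 0.252
  n-octane: x = 0.406, y = 0.131
  ethylbenzene: x = 0.188, y = 0.056

β = 0.363, x_ethylbenzene = 0.188, y_ethylbenzene = 0.056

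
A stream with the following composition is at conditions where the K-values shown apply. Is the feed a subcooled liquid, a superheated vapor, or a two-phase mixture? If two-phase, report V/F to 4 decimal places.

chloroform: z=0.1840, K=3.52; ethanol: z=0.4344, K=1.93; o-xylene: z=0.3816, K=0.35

ΣzᵢKᵢ = 1.6196; Σzᵢ/Kᵢ = 1.3676.
Both exceed 1, so a two-phase solution exists.
Let ψ = V/F and solve Σ zᵢ(Kᵢ−1)/(1+ψ(Kᵢ−1)) = 0.
Newton–Raphson from ψ = 0.5:
  ψ = 0.5000: g = 0.11346, g' = -0.7577 → ψ = 0.6498
  ψ = 0.6498: g = -0.00175, g' = -0.7971 → ψ = 0.6476
Converged at ψ = 0.6476.

two-phase, V/F = 0.6476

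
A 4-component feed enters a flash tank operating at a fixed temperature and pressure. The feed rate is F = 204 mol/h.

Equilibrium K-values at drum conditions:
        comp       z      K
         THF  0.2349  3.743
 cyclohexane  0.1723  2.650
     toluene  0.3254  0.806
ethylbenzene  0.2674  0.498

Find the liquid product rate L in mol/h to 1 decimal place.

L = 29.7 mol/h

Let ψ = V/F and solve Σ zᵢ(Kᵢ−1)/(1+ψ(Kᵢ−1)) = 0.
Feasibility: ΣzᵢKᵢ = 1.7313, Σzᵢ/Kᵢ = 1.0684 — both > 1, two phases present.
Newton iteration, ψ⁰ = 0.65:
  ψ = 0.6500: g = 0.09722, g' = -0.5019 → ψ = 0.8437
  ψ = 0.8437: g = 0.00492, g' = -0.4632 → ψ = 0.8543
Converged at ψ = 0.8543.
Then V = ψ·F = 0.8543·204 = 174.3 mol/h and L = F − V = 29.7 mol/h.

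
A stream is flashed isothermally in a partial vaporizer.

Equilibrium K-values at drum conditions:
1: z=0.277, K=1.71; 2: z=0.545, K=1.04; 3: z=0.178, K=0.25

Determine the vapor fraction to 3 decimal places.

ψ = 0.343

Iterate (Newton) starting at ψ = 0.36:
  ψ = 0.360: g = -0.0048, g' = -0.277 → ψ = 0.343
Converged at ψ = 0.343.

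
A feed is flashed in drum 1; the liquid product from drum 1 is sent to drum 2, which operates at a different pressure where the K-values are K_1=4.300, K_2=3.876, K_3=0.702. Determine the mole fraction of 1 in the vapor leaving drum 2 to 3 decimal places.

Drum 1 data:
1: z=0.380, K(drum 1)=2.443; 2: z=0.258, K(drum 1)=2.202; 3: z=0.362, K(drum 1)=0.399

y_1 (drum 2) = 0.206

Drum 1:
Iterate (Newton) starting at ψ₁ = 0.61:
  ψ₁ = 0.610: g = 0.1271, g' = -0.674 → ψ₁ = 0.799
  ψ₁ = 0.799: g = -0.0054, g' = -0.751 → ψ₁ = 0.791
Converged at ψ₁ = 0.791.
Drum-1 compositions:
  1: x = 0.177, y = 0.433
  2: x = 0.132, y = 0.291
  3: x = 0.690, y = 0.275
Drum-2 feed = drum-1 liquid: z₂ = (0.1774, 0.1322, 0.6904).
Drum 2:
Material balance + equilibrium reduce to Σ zᵢ(Kᵢ−1)/(1+ψ₂(Kᵢ−1)) = 0.
Feasibility: ΣzᵢKᵢ = 1.760, Σzᵢ/Kᵢ = 1.059 — both > 1, two phases present.
Newton–Raphson from ψ₂ = 0.5:
  ψ₂ = 0.500: g = 0.1351, g' = -0.544 → ψ₂ = 0.749
  ψ₂ = 0.749: g = 0.0245, g' = -0.372 → ψ₂ = 0.814
  ψ₂ = 0.814: g = 0.0009, g' = -0.347 → ψ₂ = 0.817
Converged at ψ₂ = 0.817.
  1: x = 0.048, y = 0.206
  2: x = 0.039, y = 0.153
  3: x = 0.913, y = 0.641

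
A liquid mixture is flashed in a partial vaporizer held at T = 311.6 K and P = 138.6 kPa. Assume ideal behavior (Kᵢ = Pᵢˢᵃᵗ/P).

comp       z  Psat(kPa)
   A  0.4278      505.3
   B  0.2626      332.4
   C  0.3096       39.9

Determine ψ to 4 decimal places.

Raoult's law: Kᵢ = Pᵢˢᵃᵗ/P = Pᵢˢᵃᵗ/138.6.
  K_A = 505.3/138.6 = 3.645743, K_B = 332.4/138.6 = 2.398268, K_C = 39.9/138.6 = 0.287879
Material balance + equilibrium reduce to Σ zᵢ(Kᵢ−1)/(1+ψ(Kᵢ−1)) = 0.
Check two-phase: ΣzᵢKᵢ = 2.2786 > 1 and Σzᵢ/Kᵢ = 1.3023 > 1, so g(0) = 1.2786 > 0 and g(1) = -0.3023 < 0.
Newton–Raphson from ψ = 0.42:
  ψ = 0.4200: g = 0.45289, g' = -1.1952 → ψ = 0.7989
  ψ = 0.7989: g = 0.02549, g' = -1.2683 → ψ = 0.8190
  ψ = 0.8190: g = -0.00045, g' = -1.3141 → ψ = 0.8187
Converged at ψ = 0.8187.

ψ = 0.8187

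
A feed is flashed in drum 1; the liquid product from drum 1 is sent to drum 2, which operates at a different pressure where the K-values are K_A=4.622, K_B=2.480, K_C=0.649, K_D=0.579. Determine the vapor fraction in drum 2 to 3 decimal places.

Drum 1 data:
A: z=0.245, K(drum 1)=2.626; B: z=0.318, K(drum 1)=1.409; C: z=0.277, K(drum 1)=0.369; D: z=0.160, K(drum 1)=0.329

Drum 1:
Newton iteration, ψ₁⁰ = 0.5:
  ψ₁ = 0.500: g = -0.0892, g' = -0.632 → ψ₁ = 0.359
  ψ₁ = 0.359: g = -0.0024, g' = -0.608 → ψ₁ = 0.355
Converged at ψ₁ = 0.355.
Drum-1 compositions:
  A: x = 0.155, y = 0.408
  B: x = 0.278, y = 0.391
  C: x = 0.357, y = 0.132
  D: x = 0.210, y = 0.069
Drum-2 feed = drum-1 liquid: z₂ = (0.1553, 0.2777, 0.3569, 0.2100).
Drum 2:
Rachford–Rice: g(ψ₂) = Σ zᵢ(Kᵢ−1)/(1+ψ₂(Kᵢ−1)) = 0.
Check two-phase: ΣzᵢKᵢ = 1.760 > 1 and Σzᵢ/Kᵢ = 1.058 > 1, so g(0) = 0.760 > 0 and g(1) = -0.058 < 0.
Iterate (Newton) starting at ψ₂ = 0.5:
  ψ₂ = 0.500: g = 0.1724, g' = -0.583 → ψ₂ = 0.796
  ψ₂ = 0.796: g = 0.0269, g' = -0.432 → ψ₂ = 0.858
  ψ₂ = 0.858: g = 0.0004, g' = -0.420 → ψ₂ = 0.859
Converged at ψ₂ = 0.859.
  A: x = 0.038, y = 0.175
  B: x = 0.122, y = 0.303
  C: x = 0.511, y = 0.332
  D: x = 0.329, y = 0.190

V/F (drum 2) = 0.859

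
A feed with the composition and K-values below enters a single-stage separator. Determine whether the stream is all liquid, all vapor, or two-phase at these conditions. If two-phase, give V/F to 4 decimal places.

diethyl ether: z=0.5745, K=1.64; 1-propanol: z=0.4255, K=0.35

ΣzᵢKᵢ = 1.0911; Σzᵢ/Kᵢ = 1.5660.
Both exceed 1, so a two-phase solution exists.
Material balance + equilibrium reduce to Σ zᵢ(Kᵢ−1)/(1+ψ(Kᵢ−1)) = 0.
Iterate (Newton) starting at ψ = 0.5:
  ψ = 0.5000: g = -0.13120, g' = -0.5296 → ψ = 0.2523
  ψ = 0.2523: g = -0.01426, g' = -0.4317 → ψ = 0.2193
  ψ = 0.2193: g = -0.00011, g' = -0.4255 → ψ = 0.2190
Converged at ψ = 0.2190.

two-phase, V/F = 0.2190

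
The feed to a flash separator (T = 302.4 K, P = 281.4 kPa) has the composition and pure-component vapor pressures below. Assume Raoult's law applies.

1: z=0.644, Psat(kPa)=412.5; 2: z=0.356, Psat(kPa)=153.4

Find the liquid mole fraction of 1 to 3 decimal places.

x_1 = 0.494

Raoult's law: Kᵢ = Pᵢˢᵃᵗ/P = Pᵢˢᵃᵗ/281.4.
  K_1 = 412.5/281.4 = 1.46588, K_2 = 153.4/281.4 = 0.54513
Let ψ = V/F and solve Σ zᵢ(Kᵢ−1)/(1+ψ(Kᵢ−1)) = 0.
g(0) = ΣzᵢKᵢ − 1 = 0.138 and g(1) = 1 − Σzᵢ/Kᵢ = -0.092, so a root lies in (0, 1).
Binary case is linear: z₁(K₁−1)(1+ψ(K₂−1)) + z₂(K₂−1)(1+ψ(K₁−1)) = 0
⇒ ψ = [z₁(K₁−1)+z₂(K₂−1)] / [−(K₁−1)(K₂−1)] = 0.1381/0.2119 = 0.652
Compositions from xᵢ = zᵢ/(1+ψ(Kᵢ−1)), yᵢ = Kᵢxᵢ:
  1: x = 0.494, y = 0.724
  2: x = 0.506, y = 0.276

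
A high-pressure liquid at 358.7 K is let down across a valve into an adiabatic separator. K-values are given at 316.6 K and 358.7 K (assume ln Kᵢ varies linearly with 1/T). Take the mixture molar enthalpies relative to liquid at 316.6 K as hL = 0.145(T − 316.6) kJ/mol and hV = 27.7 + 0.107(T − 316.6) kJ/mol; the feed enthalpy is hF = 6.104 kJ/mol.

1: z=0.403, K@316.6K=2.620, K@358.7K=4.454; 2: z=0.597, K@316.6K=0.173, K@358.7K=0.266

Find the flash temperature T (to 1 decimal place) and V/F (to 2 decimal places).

T = 324.0 K, V/F = 0.18

Adiabatic flash: solve Rachford–Rice at each trial T, then check hF = ψ·hV(T) + (1−ψ)·hL(T).
  T = 316.6 K: K = (2.620, 0.173), RR gives ψ = 0.119, H_out = 3.290 kJ/mol
  T = 358.7 K: K = (4.454, 0.266), RR gives ψ = 0.376, H_out = 15.923 kJ/mol
  T = 337.6 K: K = (3.471, 0.217), RR gives ψ = 0.273, H_out = 10.397 kJ/mol
  T = 327.1 K: K = (3.029, 0.195), RR gives ψ = 0.206, H_out = 7.151 kJ/mol
  T = 321.9 K: K = (2.822, 0.184), RR gives ψ = 0.166, H_out = 5.337 kJ/mol
  T = 324.5 K: K = (2.925, 0.189), RR gives ψ = 0.187, H_out = 6.265 kJ/mol
  T = 323.2 K: K = (2.873, 0.186), RR gives ψ = 0.177, H_out = 5.807 kJ/mol
Linear interpolation between T = 323.2 (H_out = 5.807) and T = 324.5 (H_out = 6.265) on hF = 6.104 gives T ≈ 324.0 K, at which ψ = 0.18.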